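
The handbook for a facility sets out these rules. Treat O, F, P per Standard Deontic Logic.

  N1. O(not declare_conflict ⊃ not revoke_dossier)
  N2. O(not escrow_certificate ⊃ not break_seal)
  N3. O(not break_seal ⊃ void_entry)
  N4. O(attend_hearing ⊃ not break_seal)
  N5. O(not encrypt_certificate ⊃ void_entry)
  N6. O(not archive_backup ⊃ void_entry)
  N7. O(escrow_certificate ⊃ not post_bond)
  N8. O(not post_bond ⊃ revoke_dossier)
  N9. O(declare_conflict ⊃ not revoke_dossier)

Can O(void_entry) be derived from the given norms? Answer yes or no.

Yes

Premises 1 and 9 cover both cases: O(not declare_conflict ⊃ not revoke_dossier) and O(declare_conflict ⊃ not revoke_dossier). Since not declare_conflict ∨ declare_conflict is a tautology, O(not revoke_dossier) follows.
Premise 8, O(not post_bond ⊃ revoke_dossier), contraposes to O(not revoke_dossier ⊃ post_bond); with O(not revoke_dossier) we get O(post_bond).
Premise 7 is O(escrow_certificate ⊃ not post_bond); contrapositively O(post_bond ⊃ not escrow_certificate). Since O(post_bond) holds, K gives O(not escrow_certificate).
With premise 2, O(not escrow_certificate ⊃ not break_seal), the K-axiom yields O(not break_seal).
Applying K to premise 3 (O(not break_seal ⊃ void_entry)) and O(not break_seal) yields O(void_entry).
Premises 4, 5, 6 do not contribute to this derivation.
So O(void_entry) follows.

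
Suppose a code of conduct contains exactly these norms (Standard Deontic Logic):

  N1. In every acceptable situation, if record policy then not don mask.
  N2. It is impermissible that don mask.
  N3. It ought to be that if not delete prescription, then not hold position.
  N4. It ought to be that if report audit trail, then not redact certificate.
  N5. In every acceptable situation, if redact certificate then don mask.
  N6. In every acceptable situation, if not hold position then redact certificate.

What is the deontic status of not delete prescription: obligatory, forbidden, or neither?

Forbidden

Premise 2, F(don_mask), is equivalent to O(¬don_mask).
The contrapositive of premise 5 (O(redact_certificate → don_mask)) is O(¬don_mask → ¬redact_certificate), and O(¬don_mask) is already established, so O(¬redact_certificate).
Premise 6, O(¬hold_position → redact_certificate), contraposes to O(¬redact_certificate → hold_position); with O(¬redact_certificate) we get O(hold_position).
Premise 3, O(¬delete_prescription → ¬hold_position), contraposes to O(hold_position → delete_prescription); with O(hold_position) we get O(delete_prescription).
Premises 1, 4 do not contribute to this derivation.
Thus O(delete_prescription), which is F(¬delete_prescription): ¬delete_prescription is forbidden.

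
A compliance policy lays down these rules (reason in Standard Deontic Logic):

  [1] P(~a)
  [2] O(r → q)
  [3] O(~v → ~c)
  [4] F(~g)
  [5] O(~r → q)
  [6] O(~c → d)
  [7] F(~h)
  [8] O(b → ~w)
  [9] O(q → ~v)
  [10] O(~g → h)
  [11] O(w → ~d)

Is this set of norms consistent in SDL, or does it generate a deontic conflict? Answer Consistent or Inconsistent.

Consistent

Premise 10 is O(~g → h); even if O(h) held, inferring O(~g) would be affirming the consequent — invalid.
So O(~g) is not derivable, and the apparent clash with O(g) does not arise.
A world satisfying every obligation exists (e.g. a=false, b=false, c=false, d=true, g=true, h=true, q=true, r=false, v=false, w=false); no atom is both obligatory and forbidden, so the set is consistent.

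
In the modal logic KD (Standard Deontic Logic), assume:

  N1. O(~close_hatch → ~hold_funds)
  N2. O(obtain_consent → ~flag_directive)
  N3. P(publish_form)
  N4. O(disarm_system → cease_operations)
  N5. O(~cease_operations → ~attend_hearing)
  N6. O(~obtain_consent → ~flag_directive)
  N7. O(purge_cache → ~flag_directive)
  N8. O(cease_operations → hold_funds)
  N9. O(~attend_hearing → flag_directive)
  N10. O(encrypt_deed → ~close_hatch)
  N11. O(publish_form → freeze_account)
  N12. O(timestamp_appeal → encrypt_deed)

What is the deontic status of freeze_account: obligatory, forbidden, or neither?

Premise 11 is O(publish_form → freeze_account), but O(publish_form) is not derivable from the premises (the permission P(publish_form) asserts only ~O(~publish_form), not O(publish_form)), so it does not yield O(freeze_account).
No premise or chain of K-axiom applications forces O(freeze_account), and none forces O(~freeze_account). So freeze_account is neither obligatory nor forbidden under these norms.

Neither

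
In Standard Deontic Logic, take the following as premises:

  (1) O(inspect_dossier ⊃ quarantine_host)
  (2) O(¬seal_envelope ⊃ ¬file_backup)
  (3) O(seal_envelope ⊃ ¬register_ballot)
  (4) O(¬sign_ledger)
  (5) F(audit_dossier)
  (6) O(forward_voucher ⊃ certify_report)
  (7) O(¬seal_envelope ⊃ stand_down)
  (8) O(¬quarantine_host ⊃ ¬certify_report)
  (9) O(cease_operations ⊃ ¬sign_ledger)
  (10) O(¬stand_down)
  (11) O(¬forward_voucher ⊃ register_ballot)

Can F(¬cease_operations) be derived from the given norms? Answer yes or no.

No

Premise 9 is O(cease_operations ⊃ ¬sign_ledger); even if O(¬sign_ledger) held, inferring O(cease_operations) would be affirming the consequent — invalid.
No other premise forces O(cease_operations). An ideal world satisfying every premise can still have ¬cease_operations true, so F(¬cease_operations) is not derivable.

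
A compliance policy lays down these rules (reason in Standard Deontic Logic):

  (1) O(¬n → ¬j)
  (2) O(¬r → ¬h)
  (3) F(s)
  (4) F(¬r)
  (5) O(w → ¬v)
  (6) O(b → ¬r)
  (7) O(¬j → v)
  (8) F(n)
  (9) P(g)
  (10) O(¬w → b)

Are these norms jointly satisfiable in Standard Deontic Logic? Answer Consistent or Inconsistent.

Inconsistent

Premise 4, F(¬r), is equivalent to O(r).
The contrapositive of premise 6 (O(b → ¬r)) is O(r → ¬b), and O(r) is already established, so O(¬b).
Premise 10, O(¬w → b), contraposes to O(¬b → w); with O(¬b) we get O(w).
With premise 5, O(w → ¬v), the K-axiom yields O(¬v).
Premise 7, O(¬j → v), contraposes to O(¬v → j); with O(¬v) we get O(j).
Premise 1, O(¬n → ¬j), contraposes to O(j → n); with O(j) we get O(n).
Yet premise 8 is F(n), i.e. O(¬n).
We now have both O(n) and O(¬n) — n is simultaneously obligatory and forbidden, violating the D-axiom.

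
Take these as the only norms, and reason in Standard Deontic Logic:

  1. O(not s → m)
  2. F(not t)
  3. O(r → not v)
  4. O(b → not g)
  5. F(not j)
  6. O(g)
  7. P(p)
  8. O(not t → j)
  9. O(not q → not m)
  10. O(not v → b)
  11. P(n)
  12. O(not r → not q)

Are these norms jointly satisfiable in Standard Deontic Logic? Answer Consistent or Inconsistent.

Premise 8 is O(not t → j); even if O(j) held, inferring O(not t) would be affirming the consequent — invalid.
So O(not t) is not derivable, and the apparent clash with O(t) does not arise.
A world satisfying every obligation exists (e.g. b=false, g=true, j=true, m=false, n=false, p=false, q=false, r=false, s=true, t=true, v=true); no atom is both obligatory and forbidden, so the set is consistent.

Consistent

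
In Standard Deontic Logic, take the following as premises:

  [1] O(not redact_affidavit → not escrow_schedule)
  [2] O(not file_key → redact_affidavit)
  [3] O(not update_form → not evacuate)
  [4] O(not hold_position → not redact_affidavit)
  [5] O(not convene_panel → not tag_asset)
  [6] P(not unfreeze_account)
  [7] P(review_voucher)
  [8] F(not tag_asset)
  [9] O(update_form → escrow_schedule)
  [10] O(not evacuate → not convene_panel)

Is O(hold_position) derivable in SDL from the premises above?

Premise 8, F(not tag_asset), is equivalent to O(tag_asset).
Premise 5, O(not convene_panel → not tag_asset), contraposes to O(tag_asset → convene_panel); with O(tag_asset) we get O(convene_panel).
Premise 10 is O(not evacuate → not convene_panel); contrapositively O(convene_panel → evacuate). Since O(convene_panel) holds, K gives O(evacuate).
Premise 3 is O(not update_form → not evacuate); contrapositively O(evacuate → update_form). Since O(evacuate) holds, K gives O(update_form).
Premise 9 is O(update_form → escrow_schedule); since O(update_form), deontic closure gives O(escrow_schedule).
The contrapositive of premise 1 (O(not redact_affidavit → not escrow_schedule)) is O(escrow_schedule → redact_affidavit), and O(escrow_schedule) is already established, so O(redact_affidavit).
Premise 4 is O(not hold_position → not redact_affidavit); contrapositively O(redact_affidavit → hold_position). Since O(redact_affidavit) holds, K gives O(hold_position).
Premises 2, 6, 7 do not contribute to this derivation.
So O(hold_position) follows.

Yes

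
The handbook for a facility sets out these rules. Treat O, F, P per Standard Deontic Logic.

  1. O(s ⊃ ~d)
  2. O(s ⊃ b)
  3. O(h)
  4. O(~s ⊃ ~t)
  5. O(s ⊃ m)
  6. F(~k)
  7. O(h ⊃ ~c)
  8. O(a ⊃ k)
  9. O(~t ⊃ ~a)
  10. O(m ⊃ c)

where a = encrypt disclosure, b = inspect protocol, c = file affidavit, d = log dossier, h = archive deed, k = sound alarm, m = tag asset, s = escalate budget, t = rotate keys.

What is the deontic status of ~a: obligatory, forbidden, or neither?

Premise 3 states O(h) outright.
From O(h) and premise 7, O(h ⊃ ~c), we obtain O(~c).
Premise 10 is O(m ⊃ c); contrapositively O(~c ⊃ ~m). Since O(~c) holds, K gives O(~m).
Premise 5, O(s ⊃ m), contraposes to O(~m ⊃ ~s); with O(~m) we get O(~s).
With premise 4, O(~s ⊃ ~t), the K-axiom yields O(~t).
Applying K to premise 9 (O(~t ⊃ ~a)) and O(~t) yields O(~a).
Premises 1, 2, 6, 8 do not contribute to this derivation.
Hence ~a is obligatory.

Obligatory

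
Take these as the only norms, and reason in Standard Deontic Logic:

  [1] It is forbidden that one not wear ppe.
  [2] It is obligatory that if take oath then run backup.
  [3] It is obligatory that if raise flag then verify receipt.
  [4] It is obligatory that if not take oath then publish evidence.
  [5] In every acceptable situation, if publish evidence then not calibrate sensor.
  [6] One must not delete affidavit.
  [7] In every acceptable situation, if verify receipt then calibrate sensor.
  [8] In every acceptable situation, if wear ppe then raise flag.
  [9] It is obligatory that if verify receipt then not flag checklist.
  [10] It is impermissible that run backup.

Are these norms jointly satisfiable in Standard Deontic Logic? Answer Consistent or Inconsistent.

Premise 10 is F(run_backup), i.e. O(¬run_backup).
Premise 2 is O(take_oath → run_backup); contrapositively O(¬run_backup → ¬take_oath). Since O(¬run_backup) holds, K gives O(¬take_oath).
Premise 4 is O(¬take_oath → publish_evidence); since O(¬take_oath), deontic closure gives O(publish_evidence).
With premise 5, O(publish_evidence → ¬calibrate_sensor), the K-axiom yields O(¬calibrate_sensor).
The contrapositive of premise 7 (O(verify_receipt → calibrate_sensor)) is O(¬calibrate_sensor → ¬verify_receipt), and O(¬calibrate_sensor) is already established, so O(¬verify_receipt).
Premise 3 is O(raise_flag → verify_receipt); contrapositively O(¬verify_receipt → ¬raise_flag). Since O(¬verify_receipt) holds, K gives O(¬raise_flag).
Premise 8 is O(wear_ppe → raise_flag); contrapositively O(¬raise_flag → ¬wear_ppe). Since O(¬raise_flag) holds, K gives O(¬wear_ppe).
Yet premise 1 is F(¬wear_ppe), i.e. O(wear_ppe).
We now have both O(¬wear_ppe) and O(wear_ppe) — wear_ppe is simultaneously obligatory and forbidden, violating the D-axiom.

Inconsistent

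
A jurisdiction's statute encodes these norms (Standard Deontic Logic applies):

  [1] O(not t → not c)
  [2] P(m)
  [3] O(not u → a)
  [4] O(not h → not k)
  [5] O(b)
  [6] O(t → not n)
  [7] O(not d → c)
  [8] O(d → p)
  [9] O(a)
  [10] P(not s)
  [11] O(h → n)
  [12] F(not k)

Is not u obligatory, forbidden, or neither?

Neither

Premise 3 is O(not u → a); even if O(a) held, inferring O(not u) would be affirming the consequent — invalid.
No premise or chain of K-axiom applications forces O(not u), and none forces O(u). So not u is neither obligatory nor forbidden under these norms.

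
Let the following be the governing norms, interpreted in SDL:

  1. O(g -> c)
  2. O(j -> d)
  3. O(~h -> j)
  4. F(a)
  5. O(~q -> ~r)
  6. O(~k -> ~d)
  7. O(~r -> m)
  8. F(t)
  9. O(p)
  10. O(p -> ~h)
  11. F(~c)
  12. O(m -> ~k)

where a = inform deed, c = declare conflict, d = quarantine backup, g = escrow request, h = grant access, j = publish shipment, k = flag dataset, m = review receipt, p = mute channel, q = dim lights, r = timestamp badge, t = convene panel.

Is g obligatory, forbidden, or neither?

Premise 1 is O(g -> c); even if O(c) held, inferring O(g) would be affirming the consequent — invalid.
No premise or chain of K-axiom applications forces O(g), and none forces O(~g). So g is neither obligatory nor forbidden under these norms.

Neither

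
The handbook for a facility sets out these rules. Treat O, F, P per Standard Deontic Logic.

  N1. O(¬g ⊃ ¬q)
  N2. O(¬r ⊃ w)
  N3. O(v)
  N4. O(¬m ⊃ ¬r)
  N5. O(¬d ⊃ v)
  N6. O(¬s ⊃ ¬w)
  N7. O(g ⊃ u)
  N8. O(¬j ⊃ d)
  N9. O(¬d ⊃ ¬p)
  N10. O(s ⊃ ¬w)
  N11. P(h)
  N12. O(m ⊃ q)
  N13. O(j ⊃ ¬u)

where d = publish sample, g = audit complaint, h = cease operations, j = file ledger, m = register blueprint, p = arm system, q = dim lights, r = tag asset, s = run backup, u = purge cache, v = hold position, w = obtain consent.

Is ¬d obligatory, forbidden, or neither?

Forbidden

Premises 6 and 10 are O(¬s ⊃ ¬w) and O(s ⊃ ¬w); every ideal world satisfies ¬s or s, so in either case ¬w holds — hence O(¬w).
The contrapositive of premise 2 (O(¬r ⊃ w)) is O(¬w ⊃ r), and O(¬w) is already established, so O(r).
The contrapositive of premise 4 (O(¬m ⊃ ¬r)) is O(r ⊃ m), and O(r) is already established, so O(m).
Applying K to premise 12 (O(m ⊃ q)) and O(m) yields O(q).
Premise 1 is O(¬g ⊃ ¬q); contrapositively O(q ⊃ g). Since O(q) holds, K gives O(g).
With premise 7, O(g ⊃ u), the K-axiom yields O(u).
The contrapositive of premise 13 (O(j ⊃ ¬u)) is O(u ⊃ ¬j), and O(u) is already established, so O(¬j).
With premise 8, O(¬j ⊃ d), the K-axiom yields O(d).
Premises 3, 5, 9, 11 do not contribute to this derivation.
Thus O(d), which is F(¬d): ¬d is forbidden.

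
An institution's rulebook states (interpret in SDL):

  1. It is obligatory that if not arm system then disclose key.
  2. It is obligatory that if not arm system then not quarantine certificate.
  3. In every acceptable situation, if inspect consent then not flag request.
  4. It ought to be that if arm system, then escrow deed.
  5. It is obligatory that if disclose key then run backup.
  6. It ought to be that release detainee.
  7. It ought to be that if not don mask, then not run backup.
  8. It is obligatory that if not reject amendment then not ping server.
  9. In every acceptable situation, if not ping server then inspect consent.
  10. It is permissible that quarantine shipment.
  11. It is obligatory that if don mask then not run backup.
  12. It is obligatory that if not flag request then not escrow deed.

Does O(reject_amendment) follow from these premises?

By case analysis on ¬don_mask: premise 7 gives O(¬don_mask → ¬run_backup) and premise 11 gives O(don_mask → ¬run_backup), so O(¬run_backup) either way.
Premise 5 is O(disclose_key → run_backup); contrapositively O(¬run_backup → ¬disclose_key). Since O(¬run_backup) holds, K gives O(¬disclose_key).
The contrapositive of premise 1 (O(¬arm_system → disclose_key)) is O(¬disclose_key → arm_system), and O(¬disclose_key) is already established, so O(arm_system).
With premise 4, O(arm_system → escrow_deed), the K-axiom yields O(escrow_deed).
The contrapositive of premise 12 (O(¬flag_request → ¬escrow_deed)) is O(escrow_deed → flag_request), and O(escrow_deed) is already established, so O(flag_request).
The contrapositive of premise 3 (O(inspect_consent → ¬flag_request)) is O(flag_request → ¬inspect_consent), and O(flag_request) is already established, so O(¬inspect_consent).
Premise 9, O(¬ping_server → inspect_consent), contraposes to O(¬inspect_consent → ping_server); with O(¬inspect_consent) we get O(ping_server).
The contrapositive of premise 8 (O(¬reject_amendment → ¬ping_server)) is O(ping_server → reject_amendment), and O(ping_server) is already established, so O(reject_amendment).
Premises 2, 6, 10 do not contribute to this derivation.
So O(reject_amendment) follows.

Yes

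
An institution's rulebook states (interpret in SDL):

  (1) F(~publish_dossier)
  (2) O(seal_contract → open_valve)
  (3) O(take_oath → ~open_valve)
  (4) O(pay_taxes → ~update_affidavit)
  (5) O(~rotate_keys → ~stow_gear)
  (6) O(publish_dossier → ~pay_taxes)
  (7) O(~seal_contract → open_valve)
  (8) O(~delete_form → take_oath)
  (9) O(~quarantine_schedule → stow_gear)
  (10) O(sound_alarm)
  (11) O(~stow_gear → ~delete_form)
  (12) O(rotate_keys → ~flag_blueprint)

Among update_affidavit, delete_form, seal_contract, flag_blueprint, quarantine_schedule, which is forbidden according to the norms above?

flag_blueprint

Premises 2 and 7 are O(seal_contract → open_valve) and O(~seal_contract → open_valve); every ideal world satisfies seal_contract or ~seal_contract, so in either case open_valve holds — hence O(open_valve).
The contrapositive of premise 3 (O(take_oath → ~open_valve)) is O(open_valve → ~take_oath), and O(open_valve) is already established, so O(~take_oath).
Premise 8 is O(~delete_form → take_oath); contrapositively O(~take_oath → delete_form). Since O(~take_oath) holds, K gives O(delete_form).
Premise 11 is O(~stow_gear → ~delete_form); contrapositively O(delete_form → stow_gear). Since O(delete_form) holds, K gives O(stow_gear).
Premise 5 is O(~rotate_keys → ~stow_gear); contrapositively O(stow_gear → rotate_keys). Since O(stow_gear) holds, K gives O(rotate_keys).
With premise 12, O(rotate_keys → ~flag_blueprint), the K-axiom yields O(~flag_blueprint).
So O(~flag_blueprint) holds, i.e. flag_blueprint is forbidden. None of the other listed options is forbidden under the premises.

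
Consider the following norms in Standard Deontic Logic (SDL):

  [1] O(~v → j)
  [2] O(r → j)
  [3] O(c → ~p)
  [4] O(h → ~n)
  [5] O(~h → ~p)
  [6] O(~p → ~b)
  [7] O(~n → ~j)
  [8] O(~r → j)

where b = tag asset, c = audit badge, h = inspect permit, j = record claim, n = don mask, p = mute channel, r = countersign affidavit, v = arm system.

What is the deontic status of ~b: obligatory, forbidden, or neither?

Premises 8 and 2 cover both cases: O(~r → j) and O(r → j). Since ~r ∨ r is a tautology, O(j) follows.
The contrapositive of premise 7 (O(~n → ~j)) is O(j → n), and O(j) is already established, so O(n).
The contrapositive of premise 4 (O(h → ~n)) is O(n → ~h), and O(n) is already established, so O(~h).
Premise 5 is O(~h → ~p); since O(~h), deontic closure gives O(~p).
With premise 6, O(~p → ~b), the K-axiom yields O(~b).
Premises 1, 3 do not contribute to this derivation.
Hence ~b is obligatory.

Obligatory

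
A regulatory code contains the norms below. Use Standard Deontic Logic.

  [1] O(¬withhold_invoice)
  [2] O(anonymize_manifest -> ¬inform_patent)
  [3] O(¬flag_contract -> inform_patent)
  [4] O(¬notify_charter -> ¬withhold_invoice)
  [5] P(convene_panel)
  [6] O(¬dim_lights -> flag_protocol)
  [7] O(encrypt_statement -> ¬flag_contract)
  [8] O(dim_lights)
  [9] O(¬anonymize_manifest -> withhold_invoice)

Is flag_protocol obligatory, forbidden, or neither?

Premise 6 is O(¬dim_lights -> flag_protocol), but O(¬dim_lights) is not derivable from the premises, so it does not yield O(flag_protocol).
No premise or chain of K-axiom applications forces O(flag_protocol), and none forces O(¬flag_protocol). So flag_protocol is neither obligatory nor forbidden under these norms.

Neither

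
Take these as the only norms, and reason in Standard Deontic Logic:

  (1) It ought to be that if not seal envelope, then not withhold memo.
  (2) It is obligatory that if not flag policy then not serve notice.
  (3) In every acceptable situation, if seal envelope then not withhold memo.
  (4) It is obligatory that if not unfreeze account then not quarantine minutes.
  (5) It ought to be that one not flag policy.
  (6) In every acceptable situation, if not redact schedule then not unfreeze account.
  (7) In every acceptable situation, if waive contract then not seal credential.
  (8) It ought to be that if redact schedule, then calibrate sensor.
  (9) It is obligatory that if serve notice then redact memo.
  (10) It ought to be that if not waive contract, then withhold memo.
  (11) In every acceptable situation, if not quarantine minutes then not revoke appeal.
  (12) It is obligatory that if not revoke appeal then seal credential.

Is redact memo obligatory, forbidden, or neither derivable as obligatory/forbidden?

Neither

Premise 9 is O(serve_notice → redact_memo), but O(serve_notice) is not derivable from the premises, so it does not yield O(redact_memo).
No premise or chain of K-axiom applications forces O(redact_memo), and none forces O(¬redact_memo). So redact_memo is neither obligatory nor forbidden under these norms.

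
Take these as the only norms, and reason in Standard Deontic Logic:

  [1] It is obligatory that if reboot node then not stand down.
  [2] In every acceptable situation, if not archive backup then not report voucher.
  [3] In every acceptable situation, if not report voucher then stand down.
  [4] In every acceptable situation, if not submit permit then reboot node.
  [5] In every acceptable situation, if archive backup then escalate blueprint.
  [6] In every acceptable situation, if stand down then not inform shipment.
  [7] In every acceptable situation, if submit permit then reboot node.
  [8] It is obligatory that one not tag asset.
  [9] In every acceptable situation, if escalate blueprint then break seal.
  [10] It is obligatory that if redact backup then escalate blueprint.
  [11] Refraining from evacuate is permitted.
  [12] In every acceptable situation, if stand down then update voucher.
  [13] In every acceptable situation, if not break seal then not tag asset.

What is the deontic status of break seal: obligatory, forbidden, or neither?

Obligatory

Premises 4 and 7 cover both cases: O(¬submit_permit → reboot_node) and O(submit_permit → reboot_node). Since ¬submit_permit ∨ submit_permit is a tautology, O(reboot_node) follows.
Premise 1 is O(reboot_node → ¬stand_down); since O(reboot_node), deontic closure gives O(¬stand_down).
Premise 3 is O(¬report_voucher → stand_down); contrapositively O(¬stand_down → report_voucher). Since O(¬stand_down) holds, K gives O(report_voucher).
Premise 2 is O(¬archive_backup → ¬report_voucher); contrapositively O(report_voucher → archive_backup). Since O(report_voucher) holds, K gives O(archive_backup).
From O(archive_backup) and premise 5, O(archive_backup → escalate_blueprint), we obtain O(escalate_blueprint).
From O(escalate_blueprint) and premise 9, O(escalate_blueprint → break_seal), we obtain O(break_seal).
Premises 6, 8, 10, 11, 12, 13 do not contribute to this derivation.
Hence break_seal is obligatory.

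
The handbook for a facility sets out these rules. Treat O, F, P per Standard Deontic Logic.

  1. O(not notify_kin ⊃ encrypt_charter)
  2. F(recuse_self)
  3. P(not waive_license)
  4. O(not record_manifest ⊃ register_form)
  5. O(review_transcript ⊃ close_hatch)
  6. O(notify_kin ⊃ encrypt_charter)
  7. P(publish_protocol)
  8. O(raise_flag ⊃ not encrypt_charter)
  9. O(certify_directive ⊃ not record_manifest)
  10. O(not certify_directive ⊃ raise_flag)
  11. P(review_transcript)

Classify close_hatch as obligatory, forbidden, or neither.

Premise 5 is O(review_transcript ⊃ close_hatch), but O(review_transcript) is not derivable from the premises (the permission P(review_transcript) asserts only not O(not review_transcript), not O(review_transcript)), so it does not yield O(close_hatch).
No premise or chain of K-axiom applications forces O(close_hatch), and none forces O(not close_hatch). So close_hatch is neither obligatory nor forbidden under these norms.

Neither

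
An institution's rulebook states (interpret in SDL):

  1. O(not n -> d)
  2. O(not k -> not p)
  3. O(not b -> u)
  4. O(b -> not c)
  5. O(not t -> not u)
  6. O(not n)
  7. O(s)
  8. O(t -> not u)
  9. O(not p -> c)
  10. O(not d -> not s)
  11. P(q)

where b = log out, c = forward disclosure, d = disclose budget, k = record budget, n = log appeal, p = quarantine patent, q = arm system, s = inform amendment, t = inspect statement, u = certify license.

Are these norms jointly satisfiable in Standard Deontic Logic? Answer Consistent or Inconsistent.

Premise 10 is O(not d -> not s), but O(not d) is not derivable from the premises, so it does not yield O(not s).
So O(not s) is not derivable, and the apparent clash with O(s) does not arise.
A world satisfying every obligation exists (e.g. b=true, c=false, d=true, k=true, n=false, p=true, q=false, s=true, t=false, u=false); no atom is both obligatory and forbidden, so the set is consistent.

Consistent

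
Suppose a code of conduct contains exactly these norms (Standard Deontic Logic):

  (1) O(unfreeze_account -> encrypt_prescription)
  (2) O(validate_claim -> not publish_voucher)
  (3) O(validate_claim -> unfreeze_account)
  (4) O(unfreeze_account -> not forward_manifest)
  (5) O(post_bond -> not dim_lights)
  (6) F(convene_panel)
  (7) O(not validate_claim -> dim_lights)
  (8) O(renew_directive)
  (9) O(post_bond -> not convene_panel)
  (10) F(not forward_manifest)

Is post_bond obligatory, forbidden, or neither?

Premise 10 is F(not forward_manifest), i.e. O(forward_manifest).
Premise 4, O(unfreeze_account -> not forward_manifest), contraposes to O(forward_manifest -> not unfreeze_account); with O(forward_manifest) we get O(not unfreeze_account).
The contrapositive of premise 3 (O(validate_claim -> unfreeze_account)) is O(not unfreeze_account -> not validate_claim), and O(not unfreeze_account) is already established, so O(not validate_claim).
Premise 7 is O(not validate_claim -> dim_lights); since O(not validate_claim), deontic closure gives O(dim_lights).
Premise 5, O(post_bond -> not dim_lights), contraposes to O(dim_lights -> not post_bond); with O(dim_lights) we get O(not post_bond).
Premises 1, 2, 6, 8, 9 do not contribute to this derivation.
Thus O(not post_bond), which is F(post_bond): post_bond is forbidden.

Forbidden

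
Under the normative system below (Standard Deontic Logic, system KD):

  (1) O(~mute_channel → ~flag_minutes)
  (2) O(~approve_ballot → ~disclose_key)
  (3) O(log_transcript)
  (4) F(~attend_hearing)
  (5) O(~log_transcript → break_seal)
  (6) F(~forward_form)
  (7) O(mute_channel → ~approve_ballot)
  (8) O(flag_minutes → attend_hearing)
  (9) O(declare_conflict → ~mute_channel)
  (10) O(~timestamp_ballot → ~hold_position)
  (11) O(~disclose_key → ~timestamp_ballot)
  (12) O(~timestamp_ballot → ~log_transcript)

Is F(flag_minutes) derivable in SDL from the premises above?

Yes

From premise 3 we have O(log_transcript).
Premise 12, O(~timestamp_ballot → ~log_transcript), contraposes to O(log_transcript → timestamp_ballot); with O(log_transcript) we get O(timestamp_ballot).
Premise 11, O(~disclose_key → ~timestamp_ballot), contraposes to O(timestamp_ballot → disclose_key); with O(timestamp_ballot) we get O(disclose_key).
The contrapositive of premise 2 (O(~approve_ballot → ~disclose_key)) is O(disclose_key → approve_ballot), and O(disclose_key) is already established, so O(approve_ballot).
Premise 7 is O(mute_channel → ~approve_ballot); contrapositively O(approve_ballot → ~mute_channel). Since O(approve_ballot) holds, K gives O(~mute_channel).
With premise 1, O(~mute_channel → ~flag_minutes), the K-axiom yields O(~flag_minutes).
Premises 4, 5, 6, 8, 9, 10 do not contribute to this derivation.
So O(~flag_minutes) holds, i.e. F(flag_minutes). The claim follows.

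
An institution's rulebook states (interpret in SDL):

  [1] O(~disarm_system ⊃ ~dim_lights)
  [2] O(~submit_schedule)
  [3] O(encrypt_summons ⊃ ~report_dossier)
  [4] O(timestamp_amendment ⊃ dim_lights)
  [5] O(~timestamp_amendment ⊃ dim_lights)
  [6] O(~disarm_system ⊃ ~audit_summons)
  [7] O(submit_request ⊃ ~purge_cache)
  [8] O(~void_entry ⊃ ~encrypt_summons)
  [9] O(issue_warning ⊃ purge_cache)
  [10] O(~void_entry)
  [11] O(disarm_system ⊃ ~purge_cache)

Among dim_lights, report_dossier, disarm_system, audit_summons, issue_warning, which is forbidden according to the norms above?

Premises 5 and 4 cover both cases: O(~timestamp_amendment ⊃ dim_lights) and O(timestamp_amendment ⊃ dim_lights). Since ~timestamp_amendment ∨ timestamp_amendment is a tautology, O(dim_lights) follows.
Premise 1, O(~disarm_system ⊃ ~dim_lights), contraposes to O(dim_lights ⊃ disarm_system); with O(dim_lights) we get O(disarm_system).
With premise 11, O(disarm_system ⊃ ~purge_cache), the K-axiom yields O(~purge_cache).
Premise 9 is O(issue_warning ⊃ purge_cache); contrapositively O(~purge_cache ⊃ ~issue_warning). Since O(~purge_cache) holds, K gives O(~issue_warning).
So O(~issue_warning) holds, i.e. issue_warning is forbidden. None of the other listed options is forbidden under the premises.

issue_warning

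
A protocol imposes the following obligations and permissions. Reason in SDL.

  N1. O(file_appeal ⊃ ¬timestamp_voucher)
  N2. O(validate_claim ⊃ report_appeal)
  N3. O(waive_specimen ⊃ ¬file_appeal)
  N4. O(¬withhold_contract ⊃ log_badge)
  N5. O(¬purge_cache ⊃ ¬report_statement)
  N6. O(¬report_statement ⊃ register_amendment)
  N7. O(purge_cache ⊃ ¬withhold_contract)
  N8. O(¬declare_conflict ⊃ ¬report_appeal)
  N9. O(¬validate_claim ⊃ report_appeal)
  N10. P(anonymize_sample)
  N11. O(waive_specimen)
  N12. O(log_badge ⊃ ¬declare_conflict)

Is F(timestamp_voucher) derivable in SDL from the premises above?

Premise 1 is O(file_appeal ⊃ ¬timestamp_voucher), but O(file_appeal) is not derivable from the premises, so it does not yield O(¬timestamp_voucher).
No other premise forces O(¬timestamp_voucher). An ideal world satisfying every premise can still have timestamp_voucher true, so F(timestamp_voucher) is not derivable.

No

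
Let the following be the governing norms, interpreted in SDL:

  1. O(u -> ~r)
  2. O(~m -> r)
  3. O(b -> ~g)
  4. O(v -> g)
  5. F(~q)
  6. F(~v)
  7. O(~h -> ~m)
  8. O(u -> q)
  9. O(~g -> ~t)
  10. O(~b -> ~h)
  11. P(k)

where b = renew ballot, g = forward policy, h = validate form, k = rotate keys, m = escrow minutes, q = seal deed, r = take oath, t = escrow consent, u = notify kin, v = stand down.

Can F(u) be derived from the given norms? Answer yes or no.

Yes

Premise 6 is F(~v), i.e. O(v).
Applying K to premise 4 (O(v -> g)) and O(v) yields O(g).
Premise 3 is O(b -> ~g); contrapositively O(g -> ~b). Since O(g) holds, K gives O(~b).
Applying K to premise 10 (O(~b -> ~h)) and O(~b) yields O(~h).
Applying K to premise 7 (O(~h -> ~m)) and O(~h) yields O(~m).
Premise 2 is O(~m -> r); since O(~m), deontic closure gives O(r).
Premise 1, O(u -> ~r), contraposes to O(r -> ~u); with O(r) we get O(~u).
Premises 5, 8, 9, 11 do not contribute to this derivation.
So O(~u) holds, i.e. F(u). The claim follows.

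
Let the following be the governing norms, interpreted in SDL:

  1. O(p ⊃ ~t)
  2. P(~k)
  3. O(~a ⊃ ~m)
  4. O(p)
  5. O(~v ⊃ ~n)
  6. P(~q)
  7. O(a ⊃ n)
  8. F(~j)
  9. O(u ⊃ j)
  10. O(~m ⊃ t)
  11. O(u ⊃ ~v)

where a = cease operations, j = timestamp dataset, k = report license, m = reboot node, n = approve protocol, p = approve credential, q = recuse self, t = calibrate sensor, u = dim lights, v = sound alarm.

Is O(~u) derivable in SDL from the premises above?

Premise 4 gives O(p).
Premise 1 is O(p ⊃ ~t); since O(p), deontic closure gives O(~t).
The contrapositive of premise 10 (O(~m ⊃ t)) is O(~t ⊃ m), and O(~t) is already established, so O(m).
The contrapositive of premise 3 (O(~a ⊃ ~m)) is O(m ⊃ a), and O(m) is already established, so O(a).
Premise 7 is O(a ⊃ n); since O(a), deontic closure gives O(n).
Premise 5, O(~v ⊃ ~n), contraposes to O(n ⊃ v); with O(n) we get O(v).
Premise 11 is O(u ⊃ ~v); contrapositively O(v ⊃ ~u). Since O(v) holds, K gives O(~u).
Premises 2, 6, 8, 9 do not contribute to this derivation.
So O(~u) follows.

Yes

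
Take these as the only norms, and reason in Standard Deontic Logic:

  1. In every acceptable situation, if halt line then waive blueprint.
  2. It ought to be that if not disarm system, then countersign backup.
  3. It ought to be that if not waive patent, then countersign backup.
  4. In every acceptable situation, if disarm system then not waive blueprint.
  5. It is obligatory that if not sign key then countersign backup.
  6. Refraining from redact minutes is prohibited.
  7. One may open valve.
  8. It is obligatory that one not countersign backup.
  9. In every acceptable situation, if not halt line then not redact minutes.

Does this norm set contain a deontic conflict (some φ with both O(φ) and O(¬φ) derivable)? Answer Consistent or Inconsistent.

F(¬redact_minutes) at premise 6 means O(redact_minutes).
Premise 9 is O(¬halt_line → ¬redact_minutes); contrapositively O(redact_minutes → halt_line). Since O(redact_minutes) holds, K gives O(halt_line).
With premise 1, O(halt_line → waive_blueprint), the K-axiom yields O(waive_blueprint).
Premise 4, O(disarm_system → ¬waive_blueprint), contraposes to O(waive_blueprint → ¬disarm_system); with O(waive_blueprint) we get O(¬disarm_system).
With premise 2, O(¬disarm_system → countersign_backup), the K-axiom yields O(countersign_backup).
However, premise 8 gives O(¬countersign_backup).
We now have both O(countersign_backup) and O(¬countersign_backup) — countersign_backup is simultaneously obligatory and forbidden, violating the D-axiom.

Inconsistent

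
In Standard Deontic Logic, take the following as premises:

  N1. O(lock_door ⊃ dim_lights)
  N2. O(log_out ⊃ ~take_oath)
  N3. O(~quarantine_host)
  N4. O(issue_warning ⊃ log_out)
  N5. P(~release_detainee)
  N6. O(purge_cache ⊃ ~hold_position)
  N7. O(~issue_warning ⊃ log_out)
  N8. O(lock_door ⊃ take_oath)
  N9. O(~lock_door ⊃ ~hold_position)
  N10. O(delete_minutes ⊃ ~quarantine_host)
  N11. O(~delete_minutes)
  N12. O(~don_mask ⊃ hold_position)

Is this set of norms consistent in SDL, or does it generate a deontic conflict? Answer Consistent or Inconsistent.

Consistent

Premise 10 is O(delete_minutes ⊃ ~quarantine_host); even if O(~quarantine_host) held, inferring O(delete_minutes) would be affirming the consequent — invalid.
So O(delete_minutes) is not derivable, and the apparent clash with O(~delete_minutes) does not arise.
A world satisfying every obligation exists (e.g. delete_minutes=false, dim_lights=false, don_mask=true, hold_position=false, issue_warning=false, lock_door=false, log_out=true, purge_cache=false, quarantine_host=false, release_detainee=false, take_oath=false); no atom is both obligatory and forbidden, so the set is consistent.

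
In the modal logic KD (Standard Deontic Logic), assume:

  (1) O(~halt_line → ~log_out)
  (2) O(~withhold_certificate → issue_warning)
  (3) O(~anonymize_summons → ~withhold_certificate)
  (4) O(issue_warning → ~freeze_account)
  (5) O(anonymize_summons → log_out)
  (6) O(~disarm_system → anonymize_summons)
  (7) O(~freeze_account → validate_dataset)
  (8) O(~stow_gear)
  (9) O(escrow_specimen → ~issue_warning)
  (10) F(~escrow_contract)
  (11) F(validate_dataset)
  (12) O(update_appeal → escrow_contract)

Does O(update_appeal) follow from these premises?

No

Premise 12 is O(update_appeal → escrow_contract); even if O(escrow_contract) held, inferring O(update_appeal) would be affirming the consequent — invalid.
No other premise forces O(update_appeal). An ideal world satisfying every premise can still have update_appeal false, so O(update_appeal) is not derivable.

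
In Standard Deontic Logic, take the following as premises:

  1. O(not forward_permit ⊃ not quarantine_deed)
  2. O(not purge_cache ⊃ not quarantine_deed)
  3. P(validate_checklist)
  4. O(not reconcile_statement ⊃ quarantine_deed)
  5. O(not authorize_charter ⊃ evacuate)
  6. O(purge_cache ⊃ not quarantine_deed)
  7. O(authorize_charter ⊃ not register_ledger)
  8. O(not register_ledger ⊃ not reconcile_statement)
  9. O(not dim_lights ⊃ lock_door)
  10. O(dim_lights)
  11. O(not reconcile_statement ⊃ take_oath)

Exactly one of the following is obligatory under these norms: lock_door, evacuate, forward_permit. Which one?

evacuate

Premises 6 and 2 cover both cases: O(purge_cache ⊃ not quarantine_deed) and O(not purge_cache ⊃ not quarantine_deed). Since purge_cache ∨ not purge_cache is a tautology, O(not quarantine_deed) follows.
Premise 4 is O(not reconcile_statement ⊃ quarantine_deed); contrapositively O(not quarantine_deed ⊃ reconcile_statement). Since O(not quarantine_deed) holds, K gives O(reconcile_statement).
Premise 8 is O(not register_ledger ⊃ not reconcile_statement); contrapositively O(reconcile_statement ⊃ register_ledger). Since O(reconcile_statement) holds, K gives O(register_ledger).
The contrapositive of premise 7 (O(authorize_charter ⊃ not register_ledger)) is O(register_ledger ⊃ not authorize_charter), and O(register_ledger) is already established, so O(not authorize_charter).
With premise 5, O(not authorize_charter ⊃ evacuate), the K-axiom yields O(evacuate).
So O(evacuate) holds — evacuate is obligatory. None of the other listed options is made obligatory by any chain of premises.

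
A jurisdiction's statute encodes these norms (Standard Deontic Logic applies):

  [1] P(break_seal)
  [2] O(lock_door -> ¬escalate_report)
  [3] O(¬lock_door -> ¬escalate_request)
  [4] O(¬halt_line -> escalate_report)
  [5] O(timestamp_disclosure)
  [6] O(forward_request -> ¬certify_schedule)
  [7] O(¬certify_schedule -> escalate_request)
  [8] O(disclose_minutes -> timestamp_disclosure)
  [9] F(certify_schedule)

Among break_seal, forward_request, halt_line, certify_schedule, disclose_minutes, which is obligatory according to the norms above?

Premise 9, F(certify_schedule), is equivalent to O(¬certify_schedule).
Premise 7 is O(¬certify_schedule -> escalate_request); since O(¬certify_schedule), deontic closure gives O(escalate_request).
Premise 3, O(¬lock_door -> ¬escalate_request), contraposes to O(escalate_request -> lock_door); with O(escalate_request) we get O(lock_door).
Premise 2 is O(lock_door -> ¬escalate_report); since O(lock_door), deontic closure gives O(¬escalate_report).
The contrapositive of premise 4 (O(¬halt_line -> escalate_report)) is O(¬escalate_report -> halt_line), and O(¬escalate_report) is already established, so O(halt_line).
So O(halt_line) holds — halt_line is obligatory. None of the other listed options is made obligatory by any chain of premises.

halt_line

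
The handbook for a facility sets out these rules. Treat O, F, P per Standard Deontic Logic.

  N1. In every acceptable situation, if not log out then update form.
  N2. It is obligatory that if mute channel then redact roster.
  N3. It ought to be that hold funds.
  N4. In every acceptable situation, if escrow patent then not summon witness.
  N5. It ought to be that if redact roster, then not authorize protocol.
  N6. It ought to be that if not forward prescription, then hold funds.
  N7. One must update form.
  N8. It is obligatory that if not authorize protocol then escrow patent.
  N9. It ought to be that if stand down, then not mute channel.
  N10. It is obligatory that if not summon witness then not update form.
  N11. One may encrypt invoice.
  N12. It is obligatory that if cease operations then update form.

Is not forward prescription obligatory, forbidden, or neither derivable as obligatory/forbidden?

Neither

Premise 6 is O(¬forward_prescription → hold_funds); even if O(hold_funds) held, inferring O(¬forward_prescription) would be affirming the consequent — invalid.
No premise or chain of K-axiom applications forces O(¬forward_prescription), and none forces O(forward_prescription). So ¬forward_prescription is neither obligatory nor forbidden under these norms.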